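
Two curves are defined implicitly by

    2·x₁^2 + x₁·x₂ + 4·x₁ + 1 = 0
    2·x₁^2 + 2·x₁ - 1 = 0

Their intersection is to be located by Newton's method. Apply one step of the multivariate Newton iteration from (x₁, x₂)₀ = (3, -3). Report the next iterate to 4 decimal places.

At (3, -3): F = (22.0000, 23.0000).
Jacobian J = [[4·x₁ + x₂ + 4, x₁], [4·x₁ + 2, 0]].
At the point, J = [[13.0000, 3.0000], [14.0000, 0.0000]] (det J = -42.0000).
Solving J·Δ = −F gives Δ = (-1.6429, -0.2143).
Then the next iterate is (x₁, x₂)₁ = (1.3571, -3.2143).

(1.3571, -3.2143)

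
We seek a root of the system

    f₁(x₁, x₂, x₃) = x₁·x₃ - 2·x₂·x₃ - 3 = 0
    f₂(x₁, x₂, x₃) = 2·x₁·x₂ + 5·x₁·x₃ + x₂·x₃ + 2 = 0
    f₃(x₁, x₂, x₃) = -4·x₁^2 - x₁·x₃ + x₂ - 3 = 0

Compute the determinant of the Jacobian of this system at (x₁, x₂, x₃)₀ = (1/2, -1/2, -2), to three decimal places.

J = [[x₃, -2·x₃, x₁ - 2·x₂], [2·x₂ + 5·x₃, 2·x₁ + x₃, 5·x₁ + x₂], [-8·x₁ - x₃, 1, -x₁]].
At the point, J = [[-2.000, 4.000, 1.500], [-11.000, -1.000, 2.000], [-2.000, 1.000, -0.500]].
det J = -54.500.

-54.500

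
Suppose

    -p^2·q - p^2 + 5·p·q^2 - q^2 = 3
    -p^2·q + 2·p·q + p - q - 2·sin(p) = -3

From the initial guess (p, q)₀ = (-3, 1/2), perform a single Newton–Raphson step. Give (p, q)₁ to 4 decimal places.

(-15.8629, -5.5938)

At (-3, 1/2): F = (-20.5000, -7.717760).
Jacobian J = [[-2·p·q - 2·p + 5·q^2, -p^2 + 10·p·q - 2·q], [-2·p·q + 2·q - 2·cos(p) + 1, -p^2 + 2·p - 1]].
At the point, J = [[10.2500, -25.0000], [6.979985, -16.0000]] (det J = 10.499625).
Solving J·Δ = −F gives Δ = (-12.8629, -6.0938).
Then the next iterate is (p, q)₁ = (-15.8629, -5.5938).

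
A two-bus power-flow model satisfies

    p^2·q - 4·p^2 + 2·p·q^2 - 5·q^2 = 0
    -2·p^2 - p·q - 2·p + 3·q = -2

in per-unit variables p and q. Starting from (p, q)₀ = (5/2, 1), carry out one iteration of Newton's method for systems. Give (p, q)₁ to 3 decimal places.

(1.371, 1.652)

At (5/2, 1): F = (-18.750, -15.000).
Jacobian J = [[2·p·q - 8·p + 2·q^2, p^2 + 4·p·q - 10·q], [-4·p - q - 2, -p + 3]].
At the point, J = [[-13.000, 6.250], [-13.000, 0.500]] (det J = 74.750).
Solving J·Δ = −F gives Δ = (-1.129, 0.652).
Then the next iterate is (p, q)₁ = (1.371, 1.652).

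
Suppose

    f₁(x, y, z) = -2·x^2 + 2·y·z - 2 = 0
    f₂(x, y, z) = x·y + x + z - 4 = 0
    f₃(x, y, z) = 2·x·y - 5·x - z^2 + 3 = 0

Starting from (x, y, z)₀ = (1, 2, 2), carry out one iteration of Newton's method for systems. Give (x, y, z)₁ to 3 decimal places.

(1.000, 1.667, 1.333)

At (1, 2, 2): F = (4.000, 1.000, -2.000).
Jacobian J = [[-4·x, 2·z, 2·y], [y + 1, x, 1], [2·y - 5, 2·x, -2·z]].
At the point, J = [[-4.000, 4.000, 4.000], [3.000, 1.000, 1.000], [-1.000, 2.000, -4.000]] (det J = 96.000).
Solving J·Δ = −F gives Δ = (0.000, -0.333, -0.667).
Then the next iterate is (x, y, z)₁ = (1.000, 1.667, 1.333).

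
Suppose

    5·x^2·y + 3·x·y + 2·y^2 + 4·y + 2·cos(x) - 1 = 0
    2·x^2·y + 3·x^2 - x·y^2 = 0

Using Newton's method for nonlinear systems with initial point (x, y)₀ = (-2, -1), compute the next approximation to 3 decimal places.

(-0.931, -1.163)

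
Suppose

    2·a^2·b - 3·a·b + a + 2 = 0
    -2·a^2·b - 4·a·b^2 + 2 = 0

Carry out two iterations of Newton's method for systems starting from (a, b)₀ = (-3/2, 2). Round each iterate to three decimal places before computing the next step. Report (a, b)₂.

(-0.278, 0.645)

At (-3/2, 2): F = (18.500, 17.000).
Jacobian J = [[4·a·b - 3·b + 1, 2·a^2 - 3·a], [-4·a·b - 4·b^2, -2·a^2 - 8·a·b]].
At the point, J = [[-17.000, 9.000], [-4.000, 19.500]] (det J = -295.500).
Solving J·Δ = −F gives Δ = (0.703, -0.728).
Then the next iterate is (a, b)₁ = (-0.797, 1.272).
Round to (-0.797, 1.272) and repeat: F = (5.86032, 5.54216), J = [[-6.87114, 3.66142], [-2.41680, 6.83985]].
Δ = (0.519, -0.627), so (a, b)₂ = (-0.278, 0.645).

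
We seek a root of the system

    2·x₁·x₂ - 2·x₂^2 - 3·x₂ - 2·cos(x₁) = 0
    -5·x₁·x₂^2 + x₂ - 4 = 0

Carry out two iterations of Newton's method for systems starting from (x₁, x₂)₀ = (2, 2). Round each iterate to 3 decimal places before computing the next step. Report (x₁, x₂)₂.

(1.490, 0.408)

At (2, 2): F = (-5.16771, -42.000).
Jacobian J = [[2·x₂ + 2·sin(x₁), 2·x₁ - 4·x₂ - 3], [-5·x₂^2, -10·x₁·x₂ + 1]].
At the point, J = [[5.81859, -7.000], [-20.000, -39.000]] (det J = -366.92520).
Solving J·Δ = −F gives Δ = (-0.252, -0.948).
Then the next iterate is (x₁, x₂)₁ = (1.748, 1.052).
Round to (1.748, 1.052) and repeat: F = (-1.33906, -12.62059), J = [[4.07268, -3.712], [-5.53352, -17.38896]].
Δ = (-0.258, -0.644), so (x₁, x₂)₂ = (1.490, 0.408).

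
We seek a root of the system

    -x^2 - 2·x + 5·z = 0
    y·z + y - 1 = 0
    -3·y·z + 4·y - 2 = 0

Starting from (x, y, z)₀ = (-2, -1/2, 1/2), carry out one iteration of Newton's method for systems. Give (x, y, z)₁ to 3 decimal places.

At (-2, -1/2, 1/2): F = (2.500, -1.750, -3.250).
Jacobian J = [[-2·x - 2, 0, 5], [0, z + 1, y], [0, -3·z + 4, -3·y]].
At the point, J = [[2.000, 0.000, 5.000], [0.000, 1.500, -0.500], [0.000, 2.500, 1.500]] (det J = 7.000).
Solving J·Δ = −F gives Δ = (-1.607, 1.214, 0.143).
Then the next iterate is (x, y, z)₁ = (-3.607, 0.714, 0.643).

(-3.607, 0.714, 0.643)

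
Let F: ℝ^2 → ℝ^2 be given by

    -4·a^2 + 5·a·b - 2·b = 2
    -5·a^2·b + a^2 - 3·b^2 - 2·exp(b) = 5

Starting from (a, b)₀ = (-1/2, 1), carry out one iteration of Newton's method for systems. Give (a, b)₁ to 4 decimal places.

(-0.1862, -0.0390)

At (-1/2, 1): F = (-7.5000, -14.436564).
Jacobian J = [[-8·a + 5·b, 5·a - 2], [-10·a·b + 2·a, -5·a^2 - 6·b - 2·exp(b)]].
At the point, J = [[9.0000, -4.5000], [4.0000, -12.686564]] (det J = -96.179073).
Solving J·Δ = −F gives Δ = (0.3138, -1.0390).
Then the next iterate is (a, b)₁ = (-0.1862, -0.0390).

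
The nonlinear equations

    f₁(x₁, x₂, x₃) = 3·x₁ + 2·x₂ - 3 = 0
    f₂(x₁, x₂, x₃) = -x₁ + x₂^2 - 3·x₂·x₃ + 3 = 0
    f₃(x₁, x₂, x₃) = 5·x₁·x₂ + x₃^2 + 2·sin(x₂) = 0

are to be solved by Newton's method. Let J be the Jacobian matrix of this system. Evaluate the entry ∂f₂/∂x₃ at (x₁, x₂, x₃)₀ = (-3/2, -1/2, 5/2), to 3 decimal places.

∂f₂/∂x₃ = -3·x₂.
At (-3/2, -1/2, 5/2) this is 1.500.

1.500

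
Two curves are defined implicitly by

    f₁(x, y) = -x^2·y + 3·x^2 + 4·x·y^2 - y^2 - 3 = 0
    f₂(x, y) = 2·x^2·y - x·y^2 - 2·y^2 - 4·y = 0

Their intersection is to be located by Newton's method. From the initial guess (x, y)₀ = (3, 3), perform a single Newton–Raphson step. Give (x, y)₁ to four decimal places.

(2.3546, 1.7234)

At (3, 3): F = (96.0000, -3.0000).
Jacobian J = [[-2·x·y + 6·x + 4·y^2, -x^2 + 8·x·y - 2·y], [4·x·y - y^2, 2·x^2 - 2·x·y - 4·y - 4]].
At the point, J = [[36.0000, 57.0000], [27.0000, -16.0000]] (det J = -2115.0000).
Solving J·Δ = −F gives Δ = (-0.6454, -1.2766).
Then the next iterate is (x, y)₁ = (2.3546, 1.7234).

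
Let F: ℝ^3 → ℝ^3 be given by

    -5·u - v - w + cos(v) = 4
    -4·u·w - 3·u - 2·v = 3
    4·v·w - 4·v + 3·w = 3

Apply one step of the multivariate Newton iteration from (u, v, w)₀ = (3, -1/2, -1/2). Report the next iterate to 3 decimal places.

(-0.379, -0.765, -0.591)

At (3, -1/2, -1/2): F = (-17.12242, -5.000, -1.500).
Jacobian J = [[-5, -sin(v) - 1, -1], [-4·w - 3, -2, -4·u], [0, 4·w - 4, 4·v + 3]].
At the point, J = [[-5.000, -0.52057, -1.000], [-1.000, -2.000, -12.000], [0.000, -6.000, 1.000]] (det J = 363.47943).
Solving J·Δ = −F gives Δ = (-3.379, -0.265, -0.091).
Then the next iterate is (u, v, w)₁ = (-0.379, -0.765, -0.591).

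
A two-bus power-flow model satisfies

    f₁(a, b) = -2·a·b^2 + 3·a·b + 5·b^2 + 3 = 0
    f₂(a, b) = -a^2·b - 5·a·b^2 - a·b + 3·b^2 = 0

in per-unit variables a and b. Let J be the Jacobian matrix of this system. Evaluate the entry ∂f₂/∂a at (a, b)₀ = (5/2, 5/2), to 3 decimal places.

∂f₂/∂a = -2·a·b - 5·b^2 - b.
At (5/2, 5/2) this is -46.250.

-46.250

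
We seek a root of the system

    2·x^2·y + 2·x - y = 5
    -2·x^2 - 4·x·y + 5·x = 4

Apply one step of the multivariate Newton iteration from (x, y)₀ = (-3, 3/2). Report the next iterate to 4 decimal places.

(-1.6887, 1.8813)

At (-3, 3/2): F = (14.5000, -19.0000).
Jacobian J = [[4·x·y + 2, 2·x^2 - 1], [-4·x - 4·y + 5, -4·x]].
At the point, J = [[-16.0000, 17.0000], [11.0000, 12.0000]] (det J = -379.0000).
Solving J·Δ = −F gives Δ = (1.3113, 0.3813).
Then the next iterate is (x, y)₁ = (-1.6887, 1.8813).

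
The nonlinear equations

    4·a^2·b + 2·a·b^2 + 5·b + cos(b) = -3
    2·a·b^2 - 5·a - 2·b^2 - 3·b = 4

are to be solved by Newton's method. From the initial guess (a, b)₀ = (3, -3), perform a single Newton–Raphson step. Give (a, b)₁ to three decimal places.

At (3, -3): F = (-66.98999, 26.000).
Jacobian J = [[8·a·b + 2·b^2, 4·a^2 + 4·a·b - sin(b) + 5], [2·b^2 - 5, 4·a·b - 4·b - 3]].
At the point, J = [[-54.000, 5.14112], [13.000, -27.000]] (det J = 1391.16544).
Solving J·Δ = −F gives Δ = (-1.204, 0.383).
Then the next iterate is (a, b)₁ = (1.796, -2.617).

(1.796, -2.617)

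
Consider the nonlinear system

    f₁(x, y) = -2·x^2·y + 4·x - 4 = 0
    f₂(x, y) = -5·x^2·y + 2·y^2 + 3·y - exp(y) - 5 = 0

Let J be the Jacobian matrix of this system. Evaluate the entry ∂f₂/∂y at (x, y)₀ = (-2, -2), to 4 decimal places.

∂f₂/∂y = -5·x^2 + 4·y - exp(y) + 3.
At (-2, -2) this is -25.1353.

-25.1353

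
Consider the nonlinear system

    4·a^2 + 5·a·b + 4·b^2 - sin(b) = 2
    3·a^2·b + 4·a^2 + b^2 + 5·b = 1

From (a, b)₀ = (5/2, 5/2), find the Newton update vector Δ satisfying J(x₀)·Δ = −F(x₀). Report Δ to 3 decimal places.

(-0.738, -1.642)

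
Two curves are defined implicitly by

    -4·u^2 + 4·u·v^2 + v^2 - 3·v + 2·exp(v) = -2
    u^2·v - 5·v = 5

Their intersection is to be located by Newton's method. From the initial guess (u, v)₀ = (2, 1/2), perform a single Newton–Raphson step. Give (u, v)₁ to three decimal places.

At (2, 1/2): F = (-9.95256, -5.500).
Jacobian J = [[-8·u + 4·v^2, 8·u·v + 2·v + 2·exp(v) - 3], [2·u·v, u^2 - 5]].
At the point, J = [[-15.000, 9.29744], [2.000, -1.000]] (det J = -3.59489).
Solving J·Δ = −F gives Δ = (16.993, 28.486).
Then the next iterate is (u, v)₁ = (18.993, 28.986).

(18.993, 28.986)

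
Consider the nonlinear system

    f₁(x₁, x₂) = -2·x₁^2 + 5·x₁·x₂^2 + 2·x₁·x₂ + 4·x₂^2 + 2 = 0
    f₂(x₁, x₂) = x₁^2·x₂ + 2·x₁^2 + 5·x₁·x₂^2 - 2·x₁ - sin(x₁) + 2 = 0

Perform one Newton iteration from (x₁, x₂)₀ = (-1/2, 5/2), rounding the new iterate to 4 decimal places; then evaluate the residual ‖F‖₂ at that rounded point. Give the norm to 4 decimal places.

At (-1/2, 5/2): F = (8.3750, -11.020574).
Jacobian J = [[-4·x₁ + 5·x₂^2 + 2·x₂, 10·x₁·x₂ + 2·x₁ + 8·x₂], [2·x₁·x₂ + 4·x₁ + 5·x₂^2 - cos(x₁) - 2, x₁^2 + 10·x₁·x₂]].
At the point, J = [[38.2500, 6.5000], [23.872417, -12.2500]] (det J = -623.733213).
Solving J·Δ = −F gives Δ = (-0.0496, -0.9964).
Then the next iterate is (x₁, x₂)₁ = (-0.5496, 1.5036).
Re-evaluating at (-0.5496, 1.5036): F = (2.573660, -1.532870), so ‖F‖₂ = 2.9956.

2.9956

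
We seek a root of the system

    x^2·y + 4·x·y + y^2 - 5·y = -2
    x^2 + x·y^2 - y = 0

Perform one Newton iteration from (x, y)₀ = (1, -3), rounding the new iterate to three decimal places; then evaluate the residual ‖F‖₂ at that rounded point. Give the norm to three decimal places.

4.822

At (1, -3): F = (11.000, 13.000).
Jacobian J = [[2·x·y + 4·y, x^2 + 4·x + 2·y - 5], [2·x + y^2, 2·x·y - 1]].
At the point, J = [[-18.000, -6.000], [11.000, -7.000]] (det J = 192.000).
Solving J·Δ = −F gives Δ = (-0.005, 1.849).
Then the next iterate is (x, y)₁ = (0.995, -1.151).
Re-evaluating at (0.995, -1.151): F = (3.35930, 3.45920), so ‖F‖₂ = 4.822.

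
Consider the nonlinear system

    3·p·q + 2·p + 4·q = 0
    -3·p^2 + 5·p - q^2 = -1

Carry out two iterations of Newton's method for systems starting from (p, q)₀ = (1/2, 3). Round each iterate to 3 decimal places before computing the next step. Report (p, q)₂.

(-0.425, 0.323)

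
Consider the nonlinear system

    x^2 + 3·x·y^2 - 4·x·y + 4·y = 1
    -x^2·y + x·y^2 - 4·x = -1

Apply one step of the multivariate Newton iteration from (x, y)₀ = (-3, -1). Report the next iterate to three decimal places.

At (-3, -1): F = (-17.000, 19.000).
Jacobian J = [[2·x + 3·y^2 - 4·y, 6·x·y - 4·x + 4], [-2·x·y + y^2 - 4, -x^2 + 2·x·y]].
At the point, J = [[1.000, 34.000], [-9.000, -3.000]] (det J = 303.000).
Solving J·Δ = −F gives Δ = (1.964, 0.442).
Then the next iterate is (x, y)₁ = (-1.036, -0.558).

(-1.036, -0.558)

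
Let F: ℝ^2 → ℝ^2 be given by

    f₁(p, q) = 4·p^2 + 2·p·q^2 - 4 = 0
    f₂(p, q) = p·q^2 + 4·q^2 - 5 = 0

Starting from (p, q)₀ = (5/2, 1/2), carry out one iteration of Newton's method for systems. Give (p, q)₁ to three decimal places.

(1.277, 1.066)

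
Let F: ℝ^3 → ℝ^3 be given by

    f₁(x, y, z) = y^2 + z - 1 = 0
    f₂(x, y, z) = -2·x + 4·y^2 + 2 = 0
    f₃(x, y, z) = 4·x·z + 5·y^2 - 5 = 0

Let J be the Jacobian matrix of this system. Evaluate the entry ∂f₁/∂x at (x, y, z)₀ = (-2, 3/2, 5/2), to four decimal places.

∂f₁/∂x = 0.
At (-2, 3/2, 5/2) this is 0.0000.

0.0000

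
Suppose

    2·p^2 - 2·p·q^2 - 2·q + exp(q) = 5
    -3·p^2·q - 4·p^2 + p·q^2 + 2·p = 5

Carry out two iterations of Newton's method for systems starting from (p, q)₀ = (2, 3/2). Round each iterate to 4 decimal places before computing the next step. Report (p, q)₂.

At (2, 3/2): F = (-4.518311, -30.5000).
Jacobian J = [[4·p - 2·q^2, -4·p·q + exp(q) - 2], [-6·p·q - 8·p + q^2 + 2, -3·p^2 + 2·p·q]].
At the point, J = [[3.5000, -9.518311], [-29.7500, -6.0000]] (det J = -304.169750).
Solving J·Δ = −F gives Δ = (-0.8653, -0.7929).
Then the next iterate is (p, q)₁ = (1.1347, 0.7071).
Round to (1.1347, 0.7071) and repeat: F = (-2.945689, -10.044705), J = [[3.538819, -3.181284], [-11.391688, -2.257940]].
Δ = (-0.5721, -1.5623), so (p, q)₂ = (0.5626, -0.8552).

(0.5626, -0.8552)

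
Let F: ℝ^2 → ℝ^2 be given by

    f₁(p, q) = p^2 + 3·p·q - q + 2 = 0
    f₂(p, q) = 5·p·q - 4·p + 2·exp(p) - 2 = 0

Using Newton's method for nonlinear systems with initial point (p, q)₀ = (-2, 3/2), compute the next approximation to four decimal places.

At (-2, 3/2): F = (-4.5000, -8.729329).
Jacobian J = [[2·p + 3·q, 3·p - 1], [5·q + 2·exp(p) - 4, 5·p]].
At the point, J = [[0.5000, -7.0000], [3.770671, -10.0000]] (det J = 21.394694).
Solving J·Δ = −F gives Δ = (0.7528, -0.5891).
Then the next iterate is (p, q)₁ = (-1.2472, 0.9109).

(-1.2472, 0.9109)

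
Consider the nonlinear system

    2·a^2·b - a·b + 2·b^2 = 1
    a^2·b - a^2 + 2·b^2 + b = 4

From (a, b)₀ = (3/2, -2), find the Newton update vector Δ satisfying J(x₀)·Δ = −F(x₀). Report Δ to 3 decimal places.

(11.400, -22.600)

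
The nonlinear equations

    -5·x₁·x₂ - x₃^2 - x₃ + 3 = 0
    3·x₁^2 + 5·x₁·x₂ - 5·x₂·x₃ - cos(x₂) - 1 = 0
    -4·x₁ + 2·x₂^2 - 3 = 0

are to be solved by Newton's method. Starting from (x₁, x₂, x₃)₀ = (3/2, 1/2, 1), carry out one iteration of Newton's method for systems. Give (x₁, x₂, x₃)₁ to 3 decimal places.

(0.013, 1.776, -1.869)

At (3/2, 1/2, 1): F = (-2.750, 6.12242, -8.500).
Jacobian J = [[-5·x₂, -5·x₁, -2·x₃ - 1], [6·x₁ + 5·x₂, 5·x₁ - 5·x₃ + sin(x₂), -5·x₂], [-4, 4·x₂, 0]].
At the point, J = [[-2.500, -7.500, -3.000], [11.500, 2.97943, -2.500], [-4.000, 2.000, 0.000]] (det J = -192.25311).
Solving J·Δ = −F gives Δ = (-1.487, 1.276, -2.869).
Then the next iterate is (x₁, x₂, x₃)₁ = (0.013, 1.776, -1.869).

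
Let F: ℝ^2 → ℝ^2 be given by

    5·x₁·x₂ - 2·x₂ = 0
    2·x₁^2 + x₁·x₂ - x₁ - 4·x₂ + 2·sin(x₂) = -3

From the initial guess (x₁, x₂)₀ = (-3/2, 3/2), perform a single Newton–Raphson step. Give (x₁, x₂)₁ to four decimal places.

(-0.3918, 0.8749)

At (-3/2, 3/2): F = (-14.2500, 2.744990).
Jacobian J = [[5·x₂, 5·x₁ - 2], [4·x₁ + x₂ - 1, x₁ + 2·cos(x₂) - 4]].
At the point, J = [[7.5000, -9.5000], [-5.5000, -5.358526]] (det J = -92.438942).
Solving J·Δ = −F gives Δ = (1.1082, -0.6251).
Then the next iterate is (x₁, x₂)₁ = (-0.3918, 0.8749).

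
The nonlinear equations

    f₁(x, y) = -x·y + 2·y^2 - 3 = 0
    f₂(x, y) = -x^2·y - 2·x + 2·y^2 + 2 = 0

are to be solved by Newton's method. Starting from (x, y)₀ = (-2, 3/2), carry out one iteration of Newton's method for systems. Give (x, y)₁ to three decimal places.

(-2.771, 0.793)

At (-2, 3/2): F = (4.500, 4.500).
Jacobian J = [[-y, -x + 4·y], [-2·x·y - 2, -x^2 + 4·y]].
At the point, J = [[-1.500, 8.000], [4.000, 2.000]] (det J = -35.000).
Solving J·Δ = −F gives Δ = (-0.771, -0.707).
Then the next iterate is (x, y)₁ = (-2.771, 0.793).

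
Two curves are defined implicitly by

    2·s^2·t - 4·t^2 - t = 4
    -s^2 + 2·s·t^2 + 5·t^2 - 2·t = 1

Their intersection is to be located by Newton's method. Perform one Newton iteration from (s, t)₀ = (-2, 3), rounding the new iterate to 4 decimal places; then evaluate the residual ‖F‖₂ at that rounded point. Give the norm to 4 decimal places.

6.3211

At (-2, 3): F = (-19.0000, -2.0000).
Jacobian J = [[4·s·t, 2·s^2 - 8·t - 1], [-2·s + 2·t^2, 4·s·t + 10·t - 2]].
At the point, J = [[-24.0000, -17.0000], [22.0000, 4.0000]] (det J = 278.0000).
Solving J·Δ = −F gives Δ = (0.3957, -1.6763).
Then the next iterate is (s, t)₁ = (-1.6043, 1.3237).
Re-evaluating at (-1.6043, 1.3237): F = (-5.518606, -3.082320), so ‖F‖₂ = 6.3211.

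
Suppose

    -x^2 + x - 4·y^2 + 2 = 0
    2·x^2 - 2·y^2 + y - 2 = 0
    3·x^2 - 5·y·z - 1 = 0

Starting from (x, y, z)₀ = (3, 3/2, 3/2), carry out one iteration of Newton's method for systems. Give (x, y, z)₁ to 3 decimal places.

(1.692, 0.962, 0.867)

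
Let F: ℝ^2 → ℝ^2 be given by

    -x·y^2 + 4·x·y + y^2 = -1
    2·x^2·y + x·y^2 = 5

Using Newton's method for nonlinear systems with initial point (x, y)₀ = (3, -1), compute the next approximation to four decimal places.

(1.5862, -0.6293)

At (3, -1): F = (-13.0000, -20.0000).
Jacobian J = [[-y^2 + 4·y, -2·x·y + 4·x + 2·y], [4·x·y + y^2, 2·x^2 + 2·x·y]].
At the point, J = [[-5.0000, 16.0000], [-11.0000, 12.0000]] (det J = 116.0000).
Solving J·Δ = −F gives Δ = (-1.4138, 0.3707).
Then the next iterate is (x, y)₁ = (1.5862, -0.6293).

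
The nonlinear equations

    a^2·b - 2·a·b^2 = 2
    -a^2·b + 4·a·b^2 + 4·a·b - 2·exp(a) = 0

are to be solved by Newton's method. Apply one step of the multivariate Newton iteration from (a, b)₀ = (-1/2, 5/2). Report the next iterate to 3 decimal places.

At (-1/2, 5/2): F = (4.875, -19.33806).
Jacobian J = [[2·a·b - 2·b^2, a^2 - 4·a·b], [-2·a·b + 4·b^2 + 4·b - 2·exp(a), -a^2 + 8·a·b + 4·a]].
At the point, J = [[-15.000, 5.250], [36.28694, -12.250]] (det J = -6.75643).
Solving J·Δ = −F gives Δ = (6.188, 16.750).
Then the next iterate is (a, b)₁ = (5.688, 19.250).

(5.688, 19.250)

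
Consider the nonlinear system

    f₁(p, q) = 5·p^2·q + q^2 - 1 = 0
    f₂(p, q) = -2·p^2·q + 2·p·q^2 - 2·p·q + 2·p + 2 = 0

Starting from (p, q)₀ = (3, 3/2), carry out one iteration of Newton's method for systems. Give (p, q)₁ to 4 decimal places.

At (3, 3/2): F = (68.7500, -14.5000).
Jacobian J = [[10·p·q, 5·p^2 + 2·q], [-4·p·q + 2·q^2 - 2·q + 2, -2·p^2 + 4·p·q - 2·p]].
At the point, J = [[45.0000, 48.0000], [-14.5000, -6.0000]] (det J = 426.0000).
Solving J·Δ = −F gives Δ = (-0.6655, -0.8084).
Then the next iterate is (p, q)₁ = (2.3345, 0.6916).

(2.3345, 0.6916)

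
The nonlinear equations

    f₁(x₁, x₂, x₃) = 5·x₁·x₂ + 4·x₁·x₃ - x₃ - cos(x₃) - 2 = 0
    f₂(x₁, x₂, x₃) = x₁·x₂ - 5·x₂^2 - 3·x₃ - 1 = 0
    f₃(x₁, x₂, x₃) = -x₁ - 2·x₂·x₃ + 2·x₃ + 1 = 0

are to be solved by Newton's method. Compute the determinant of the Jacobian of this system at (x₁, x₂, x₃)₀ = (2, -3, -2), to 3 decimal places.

-5772.186

J = [[5·x₂ + 4·x₃, 5·x₁, 4·x₁ + sin(x₃) - 1], [x₂, x₁ - 10·x₂, -3], [-1, -2·x₃, -2·x₂ + 2]].
At the point, J = [[-23.000, 10.000, 6.09070], [-3.000, 32.000, -3.000], [-1.000, 4.000, 8.000]].
det J = -5772.186.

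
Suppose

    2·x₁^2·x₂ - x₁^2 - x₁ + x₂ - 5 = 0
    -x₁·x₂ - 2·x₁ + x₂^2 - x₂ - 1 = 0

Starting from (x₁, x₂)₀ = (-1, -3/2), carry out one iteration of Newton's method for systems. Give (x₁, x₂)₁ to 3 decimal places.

(-0.038, -0.577)

At (-1, -3/2): F = (-9.500, 3.250).
Jacobian J = [[4·x₁·x₂ - 2·x₁ - 1, 2·x₁^2 + 1], [-x₂ - 2, -x₁ + 2·x₂ - 1]].
At the point, J = [[7.000, 3.000], [-0.500, -3.000]] (det J = -19.500).
Solving J·Δ = −F gives Δ = (0.962, 0.923).
Then the next iterate is (x₁, x₂)₁ = (-0.038, -0.577).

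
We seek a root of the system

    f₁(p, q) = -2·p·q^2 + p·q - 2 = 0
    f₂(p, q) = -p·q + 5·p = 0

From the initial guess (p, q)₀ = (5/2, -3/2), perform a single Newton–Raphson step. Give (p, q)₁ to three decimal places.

At (5/2, -3/2): F = (-17.000, 16.250).
Jacobian J = [[-2·q^2 + q, -4·p·q + p], [-q + 5, -p]].
At the point, J = [[-6.000, 17.500], [6.500, -2.500]] (det J = -98.750).
Solving J·Δ = −F gives Δ = (-2.449, 0.132).
Then the next iterate is (p, q)₁ = (0.051, -1.368).

(0.051, -1.368)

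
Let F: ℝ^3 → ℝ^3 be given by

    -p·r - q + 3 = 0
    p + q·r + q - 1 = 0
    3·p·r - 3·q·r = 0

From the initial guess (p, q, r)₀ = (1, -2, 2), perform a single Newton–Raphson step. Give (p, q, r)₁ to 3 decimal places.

At (1, -2, 2): F = (3.000, -6.000, 18.000).
Jacobian J = [[-r, -1, -p], [1, r + 1, q], [3·r, -3·r, 3·p - 3·q]].
At the point, J = [[-2.000, -1.000, -1.000], [1.000, 3.000, -2.000], [6.000, -6.000, 9.000]] (det J = 15.000).
Solving J·Δ = −F gives Δ = (-3.000, 5.400, 3.600).
Then the next iterate is (p, q, r)₁ = (-2.000, 3.400, 5.600).

(-2.000, 3.400, 5.600)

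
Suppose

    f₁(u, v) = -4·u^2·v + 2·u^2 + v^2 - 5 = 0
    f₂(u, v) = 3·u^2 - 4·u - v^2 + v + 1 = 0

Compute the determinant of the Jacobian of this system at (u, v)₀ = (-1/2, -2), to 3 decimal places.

-85.000

J = [[-8·u·v + 4·u, -4·u^2 + 2·v], [6·u - 4, -2·v + 1]].
At the point, J = [[-10.000, -5.000], [-7.000, 5.000]].
det J = -85.000.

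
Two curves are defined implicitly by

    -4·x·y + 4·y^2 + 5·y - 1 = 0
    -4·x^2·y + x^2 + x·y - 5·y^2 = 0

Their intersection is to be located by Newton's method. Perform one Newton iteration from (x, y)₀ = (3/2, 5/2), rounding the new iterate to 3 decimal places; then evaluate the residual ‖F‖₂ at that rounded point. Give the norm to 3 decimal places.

At (3/2, 5/2): F = (21.500, -47.750).
Jacobian J = [[-4·y, -4·x + 8·y + 5], [-8·x·y + 2·x + y, -4·x^2 + x - 10·y]].
At the point, J = [[-10.000, 19.000], [-24.500, -32.500]] (det J = 790.500).
Solving J·Δ = −F gives Δ = (-0.264, -1.270).
Then the next iterate is (x, y)₁ = (1.236, 1.230).
Re-evaluating at (1.236, 1.230): F = (5.12048, -12.03279), so ‖F‖₂ = 13.077.

13.077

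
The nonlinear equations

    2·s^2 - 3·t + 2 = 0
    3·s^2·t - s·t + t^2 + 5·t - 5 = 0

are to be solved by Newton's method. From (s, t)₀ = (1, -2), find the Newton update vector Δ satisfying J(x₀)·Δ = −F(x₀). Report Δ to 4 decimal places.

At (1, -2): F = (10.0000, -15.0000).
Jacobian J = [[4·s, -3], [6·s·t - t, 3·s^2 - s + 2·t + 5]].
At the point, J = [[4.0000, -3.0000], [-10.0000, 3.0000]] (det J = -18.0000).
Solving J·Δ = −F gives Δ = (-0.8333, 2.2222).

(-0.8333, 2.2222)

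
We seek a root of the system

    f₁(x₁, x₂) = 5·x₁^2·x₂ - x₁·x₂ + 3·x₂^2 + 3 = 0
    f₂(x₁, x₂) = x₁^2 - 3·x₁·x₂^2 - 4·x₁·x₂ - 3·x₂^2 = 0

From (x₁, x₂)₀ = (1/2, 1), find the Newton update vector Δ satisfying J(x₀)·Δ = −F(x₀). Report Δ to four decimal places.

(-9.1607, 4.4286)

At (1/2, 1): F = (6.7500, -6.2500).
Jacobian J = [[10·x₁·x₂ - x₂, 5·x₁^2 - x₁ + 6·x₂], [2·x₁ - 3·x₂^2 - 4·x₂, -6·x₁·x₂ - 4·x₁ - 6·x₂]].
At the point, J = [[4.0000, 6.7500], [-6.0000, -11.0000]] (det J = -3.5000).
Solving J·Δ = −F gives Δ = (-9.1607, 4.4286).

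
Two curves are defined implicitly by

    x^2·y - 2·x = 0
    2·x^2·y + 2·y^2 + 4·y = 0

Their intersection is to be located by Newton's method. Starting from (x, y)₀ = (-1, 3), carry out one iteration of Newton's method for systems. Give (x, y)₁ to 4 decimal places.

(-0.5909, 1.2727)

At (-1, 3): F = (5.0000, 36.0000).
Jacobian J = [[2·x·y - 2, x^2], [4·x·y, 2·x^2 + 4·y + 4]].
At the point, J = [[-8.0000, 1.0000], [-12.0000, 18.0000]] (det J = -132.0000).
Solving J·Δ = −F gives Δ = (0.4091, -1.7273).
Then the next iterate is (x, y)₁ = (-0.5909, 1.2727).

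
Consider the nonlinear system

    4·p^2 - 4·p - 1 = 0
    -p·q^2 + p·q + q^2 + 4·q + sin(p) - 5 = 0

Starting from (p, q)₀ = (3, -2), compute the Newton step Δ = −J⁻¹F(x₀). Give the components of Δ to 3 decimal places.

(-1.150, 1.255)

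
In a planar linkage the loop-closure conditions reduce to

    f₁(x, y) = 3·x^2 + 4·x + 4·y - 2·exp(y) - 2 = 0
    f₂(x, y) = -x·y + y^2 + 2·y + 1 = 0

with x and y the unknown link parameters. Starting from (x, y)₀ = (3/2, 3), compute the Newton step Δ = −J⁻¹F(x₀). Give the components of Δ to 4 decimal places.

At (3/2, 3): F = (-17.421074, 11.5000).
Jacobian J = [[6·x + 4, -2·exp(y) + 4], [-y, -x + 2·y + 2]].
At the point, J = [[13.0000, -36.171074], [-3.0000, 6.5000]] (det J = -24.013222).
Solving J·Δ = −F gives Δ = (12.6068, 4.0493).

(12.6068, 4.0493)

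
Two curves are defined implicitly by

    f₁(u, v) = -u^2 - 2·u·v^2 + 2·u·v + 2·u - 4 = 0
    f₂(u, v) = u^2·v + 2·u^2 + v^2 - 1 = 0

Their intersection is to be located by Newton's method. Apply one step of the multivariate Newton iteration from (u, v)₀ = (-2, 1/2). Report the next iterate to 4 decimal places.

At (-2, 1/2): F = (-13.0000, 9.2500).
Jacobian J = [[-2·u - 2·v^2 + 2·v + 2, -4·u·v + 2·u], [2·u·v + 4·u, u^2 + 2·v]].
At the point, J = [[6.5000, 0.0000], [-10.0000, 5.0000]] (det J = 32.5000).
Solving J·Δ = −F gives Δ = (2.0000, 2.1500).
Then the next iterate is (u, v)₁ = (0.0000, 2.6500).

(0.0000, 2.6500)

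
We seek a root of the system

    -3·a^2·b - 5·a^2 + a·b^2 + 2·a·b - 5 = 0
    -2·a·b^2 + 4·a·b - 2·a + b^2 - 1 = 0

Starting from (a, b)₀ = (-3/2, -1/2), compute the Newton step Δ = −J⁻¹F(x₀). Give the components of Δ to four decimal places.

(1.2405, 0.0418)

At (-3/2, -1/2): F = (-11.7500, 6.0000).
Jacobian J = [[-6·a·b - 10·a + b^2 + 2·b, -3·a^2 + 2·a·b + 2·a], [-2·b^2 + 4·b - 2, -4·a·b + 4·a + 2·b]].
At the point, J = [[9.7500, -8.2500], [-4.5000, -10.0000]] (det J = -134.6250).
Solving J·Δ = −F gives Δ = (1.2405, 0.0418).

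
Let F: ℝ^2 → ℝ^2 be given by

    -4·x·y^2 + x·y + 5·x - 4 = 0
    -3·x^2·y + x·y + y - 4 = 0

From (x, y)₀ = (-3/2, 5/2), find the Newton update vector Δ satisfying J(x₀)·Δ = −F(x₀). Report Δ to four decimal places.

At (-3/2, 5/2): F = (22.2500, -22.1250).
Jacobian J = [[-4·y^2 + y + 5, -8·x·y + x], [-6·x·y + y, -3·x^2 + x + 1]].
At the point, J = [[-17.5000, 28.5000], [25.0000, -7.2500]] (det J = -585.6250).
Solving J·Δ = −F gives Δ = (0.8013, -0.2887).

(0.8013, -0.2887)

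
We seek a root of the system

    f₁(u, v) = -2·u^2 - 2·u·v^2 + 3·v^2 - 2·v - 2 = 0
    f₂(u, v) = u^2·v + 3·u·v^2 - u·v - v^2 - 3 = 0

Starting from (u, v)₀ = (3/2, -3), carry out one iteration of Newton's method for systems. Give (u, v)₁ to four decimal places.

(1.3814, -1.8267)

At (3/2, -3): F = (-0.5000, 26.2500).
Jacobian J = [[-4·u - 2·v^2, -4·u·v + 6·v - 2], [2·u·v + 3·v^2 - v, u^2 + 6·u·v - u - 2·v]].
At the point, J = [[-24.0000, -2.0000], [21.0000, -20.2500]] (det J = 528.0000).
Solving J·Δ = −F gives Δ = (-0.1186, 1.1733).
Then the next iterate is (u, v)₁ = (1.3814, -1.8267).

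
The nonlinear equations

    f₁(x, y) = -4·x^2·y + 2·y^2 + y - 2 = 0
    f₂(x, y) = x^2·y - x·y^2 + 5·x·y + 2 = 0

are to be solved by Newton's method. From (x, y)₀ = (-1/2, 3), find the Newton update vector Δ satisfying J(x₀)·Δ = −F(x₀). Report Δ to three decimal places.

At (-1/2, 3): F = (16.000, -0.250).
Jacobian J = [[-8·x·y, -4·x^2 + 4·y + 1], [2·x·y - y^2 + 5·y, x^2 - 2·x·y + 5·x]].
At the point, J = [[12.000, 12.000], [3.000, 0.750]] (det J = -27.000).
Solving J·Δ = −F gives Δ = (0.556, -1.889).

(0.556, -1.889)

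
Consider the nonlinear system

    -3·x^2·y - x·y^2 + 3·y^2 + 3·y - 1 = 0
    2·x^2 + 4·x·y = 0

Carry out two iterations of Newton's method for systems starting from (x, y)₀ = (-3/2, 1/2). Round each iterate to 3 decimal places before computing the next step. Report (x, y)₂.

At (-3/2, 1/2): F = (-1.750, 1.500).
Jacobian J = [[-6·x·y - y^2, -3·x^2 - 2·x·y + 6·y + 3], [4·x + 4·y, 4·x]].
At the point, J = [[4.250, 0.750], [-4.000, -6.000]] (det J = -22.500).
Solving J·Δ = −F gives Δ = (0.417, -0.028).
Then the next iterate is (x, y)₁ = (-1.083, 0.472).
Round to (-1.083, 0.472) and repeat: F = (-0.33518, 0.30107), J = [[2.84427, 3.33569], [-2.444, -4.332]].
Δ = (0.107, 0.009), so (x, y)₂ = (-0.976, 0.481).

(-0.976, 0.481)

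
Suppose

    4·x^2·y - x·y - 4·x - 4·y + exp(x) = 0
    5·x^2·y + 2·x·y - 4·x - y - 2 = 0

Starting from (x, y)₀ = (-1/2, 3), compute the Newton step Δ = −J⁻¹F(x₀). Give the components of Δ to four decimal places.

(-0.1045, -1.1884)

At (-1/2, 3): F = (-4.893469, -2.2500).
Jacobian J = [[8·x·y - y + exp(x) - 4, 4·x^2 - x - 4], [10·x·y + 2·y - 4, 5·x^2 + 2·x - 1]].
At the point, J = [[-18.393469, -2.5000], [-13.0000, -0.7500]] (det J = -18.704898).
Solving J·Δ = −F gives Δ = (-0.1045, -1.1884).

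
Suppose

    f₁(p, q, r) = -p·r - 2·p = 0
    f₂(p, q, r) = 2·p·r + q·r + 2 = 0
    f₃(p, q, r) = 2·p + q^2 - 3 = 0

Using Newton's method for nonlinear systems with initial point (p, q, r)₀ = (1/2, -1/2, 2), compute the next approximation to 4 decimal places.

(1.1250, -1.0000, -7.0000)

At (1/2, -1/2, 2): F = (-2.0000, 3.0000, -1.7500).
Jacobian J = [[-r - 2, 0, -p], [2·r, r, 2·p + q], [2, 2·q, 0]].
At the point, J = [[-4.0000, 0.0000, -0.5000], [4.0000, 2.0000, 0.5000], [2.0000, -1.0000, 0.0000]] (det J = 2.0000).
Solving J·Δ = −F gives Δ = (0.6250, -0.5000, -9.0000).
Then the next iterate is (p, q, r)₁ = (1.1250, -1.0000, -7.0000).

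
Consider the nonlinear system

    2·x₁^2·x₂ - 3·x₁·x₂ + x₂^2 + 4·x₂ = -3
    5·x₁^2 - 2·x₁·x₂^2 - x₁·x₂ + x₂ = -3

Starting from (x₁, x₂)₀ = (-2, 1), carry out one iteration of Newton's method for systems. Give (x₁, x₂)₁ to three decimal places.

(-0.944, 0.481)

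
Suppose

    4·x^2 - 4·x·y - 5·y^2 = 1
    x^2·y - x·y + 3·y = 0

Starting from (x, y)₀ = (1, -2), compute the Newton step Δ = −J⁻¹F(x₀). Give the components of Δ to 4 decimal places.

(-0.8625, 1.4250)

At (1, -2): F = (-9.0000, -6.0000).
Jacobian J = [[8·x - 4·y, -4·x - 10·y], [2·x·y - y, x^2 - x + 3]].
At the point, J = [[16.0000, 16.0000], [-2.0000, 3.0000]] (det J = 80.0000).
Solving J·Δ = −F gives Δ = (-0.8625, 1.4250).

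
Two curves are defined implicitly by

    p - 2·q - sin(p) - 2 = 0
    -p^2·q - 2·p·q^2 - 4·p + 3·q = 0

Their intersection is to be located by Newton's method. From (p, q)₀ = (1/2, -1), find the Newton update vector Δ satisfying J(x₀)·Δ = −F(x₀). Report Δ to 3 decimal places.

(-1.211, -0.064)

At (1/2, -1): F = (0.02057, -5.750).
Jacobian J = [[-cos(p) + 1, -2], [-2·p·q - 2·q^2 - 4, -p^2 - 4·p·q + 3]].
At the point, J = [[0.12242, -2.000], [-5.000, 4.750]] (det J = -9.41852).
Solving J·Δ = −F gives Δ = (-1.211, -0.064).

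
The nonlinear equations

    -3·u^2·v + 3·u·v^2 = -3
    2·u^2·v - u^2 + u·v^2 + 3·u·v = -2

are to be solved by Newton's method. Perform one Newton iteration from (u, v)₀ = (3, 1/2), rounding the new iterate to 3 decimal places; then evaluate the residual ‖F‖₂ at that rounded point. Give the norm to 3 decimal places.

2.438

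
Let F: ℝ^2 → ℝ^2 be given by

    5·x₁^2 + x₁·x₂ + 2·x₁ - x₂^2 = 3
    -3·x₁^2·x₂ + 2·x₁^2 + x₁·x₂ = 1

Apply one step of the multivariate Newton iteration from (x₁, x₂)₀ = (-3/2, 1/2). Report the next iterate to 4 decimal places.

(-1.1360, 0.3801)

At (-3/2, 1/2): F = (4.2500, -0.6250).
Jacobian J = [[10·x₁ + x₂ + 2, x₁ - 2·x₂], [-6·x₁·x₂ + 4·x₁ + x₂, -3·x₁^2 + x₁]].
At the point, J = [[-12.5000, -2.5000], [-1.0000, -8.2500]] (det J = 100.6250).
Solving J·Δ = −F gives Δ = (0.3640, -0.1199).
Then the next iterate is (x₁, x₂)₁ = (-1.1360, 0.3801).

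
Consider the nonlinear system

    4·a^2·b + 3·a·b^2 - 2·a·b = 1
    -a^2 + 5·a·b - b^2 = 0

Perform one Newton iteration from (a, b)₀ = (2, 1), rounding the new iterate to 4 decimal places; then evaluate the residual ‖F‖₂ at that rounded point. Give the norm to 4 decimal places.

3.8212

At (2, 1): F = (17.0000, 5.0000).
Jacobian J = [[8·a·b + 3·b^2 - 2·b, 4·a^2 + 6·a·b - 2·a], [-2·a + 5·b, 5·a - 2·b]].
At the point, J = [[17.0000, 24.0000], [1.0000, 8.0000]] (det J = 112.0000).
Solving J·Δ = −F gives Δ = (-0.1429, -0.6071).
Then the next iterate is (a, b)₁ = (1.8571, 0.3929).
Re-evaluating at (1.8571, 0.3929): F = (3.820901, 0.045082), so ‖F‖₂ = 3.8212.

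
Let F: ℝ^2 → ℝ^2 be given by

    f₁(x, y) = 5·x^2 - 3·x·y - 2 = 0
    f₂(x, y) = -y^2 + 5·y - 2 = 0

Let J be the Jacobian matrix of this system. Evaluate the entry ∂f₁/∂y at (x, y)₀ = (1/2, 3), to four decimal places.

∂f₁/∂y = -3·x.
At (1/2, 3) this is -1.5000.

-1.5000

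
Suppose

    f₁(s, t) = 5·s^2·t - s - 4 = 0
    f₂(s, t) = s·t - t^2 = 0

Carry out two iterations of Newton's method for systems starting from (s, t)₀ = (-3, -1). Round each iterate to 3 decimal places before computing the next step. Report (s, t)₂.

At (-3, -1): F = (-46.000, 2.000).
Jacobian J = [[10·s·t - 1, 5·s^2], [t, s - 2·t]].
At the point, J = [[29.000, 45.000], [-1.000, -1.000]] (det J = 16.000).
Solving J·Δ = −F gives Δ = (2.750, -0.750).
Then the next iterate is (s, t)₁ = (-0.250, -1.750).
Round to (-0.250, -1.750) and repeat: F = (-4.29688, -2.625), J = [[3.375, 0.31250], [-1.750, 3.250]].
Δ = (1.141, 1.422), so (s, t)₂ = (0.891, -0.328).

(0.891, -0.328)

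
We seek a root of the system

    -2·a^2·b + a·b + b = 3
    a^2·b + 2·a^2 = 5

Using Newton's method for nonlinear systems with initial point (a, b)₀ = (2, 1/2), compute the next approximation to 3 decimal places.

At (2, 1/2): F = (-5.500, 5.000).
Jacobian J = [[-4·a·b + b, -2·a^2 + a + 1], [2·a·b + 4·a, a^2]].
At the point, J = [[-3.500, -5.000], [10.000, 4.000]] (det J = 36.000).
Solving J·Δ = −F gives Δ = (-0.083, -1.042).
Then the next iterate is (a, b)₁ = (1.917, -0.542).

(1.917, -0.542)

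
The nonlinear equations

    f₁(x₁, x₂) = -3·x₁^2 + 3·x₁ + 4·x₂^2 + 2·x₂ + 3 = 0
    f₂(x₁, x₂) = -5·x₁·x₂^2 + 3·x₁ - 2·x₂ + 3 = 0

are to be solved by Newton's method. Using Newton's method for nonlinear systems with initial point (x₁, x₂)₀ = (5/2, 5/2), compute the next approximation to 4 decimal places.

(2.3604, 1.4352)

At (5/2, 5/2): F = (21.7500, -72.6250).
Jacobian J = [[-6·x₁ + 3, 8·x₂ + 2], [-5·x₂^2 + 3, -10·x₁·x₂ - 2]].
At the point, J = [[-12.0000, 22.0000], [-28.2500, -64.5000]] (det J = 1395.5000).
Solving J·Δ = −F gives Δ = (-0.1396, -1.0648).
Then the next iterate is (x₁, x₂)₁ = (2.3604, 1.4352).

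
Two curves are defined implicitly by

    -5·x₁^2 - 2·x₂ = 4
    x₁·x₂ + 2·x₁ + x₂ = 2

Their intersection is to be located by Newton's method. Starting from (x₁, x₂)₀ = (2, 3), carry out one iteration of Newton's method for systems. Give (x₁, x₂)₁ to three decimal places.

(0.640, 1.600)

At (2, 3): F = (-30.000, 11.000).
Jacobian J = [[-10·x₁, -2], [x₂ + 2, x₁ + 1]].
At the point, J = [[-20.000, -2.000], [5.000, 3.000]] (det J = -50.000).
Solving J·Δ = −F gives Δ = (-1.360, -1.400).
Then the next iterate is (x₁, x₂)₁ = (0.640, 1.600).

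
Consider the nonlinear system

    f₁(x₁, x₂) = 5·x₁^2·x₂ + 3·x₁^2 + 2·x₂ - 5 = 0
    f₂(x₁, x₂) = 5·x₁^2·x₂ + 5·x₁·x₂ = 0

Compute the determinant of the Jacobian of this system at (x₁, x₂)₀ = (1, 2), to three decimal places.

50.000

J = [[10·x₁·x₂ + 6·x₁, 5·x₁^2 + 2], [10·x₁·x₂ + 5·x₂, 5·x₁^2 + 5·x₁]].
At the point, J = [[26.000, 7.000], [30.000, 10.000]].
det J = 50.000.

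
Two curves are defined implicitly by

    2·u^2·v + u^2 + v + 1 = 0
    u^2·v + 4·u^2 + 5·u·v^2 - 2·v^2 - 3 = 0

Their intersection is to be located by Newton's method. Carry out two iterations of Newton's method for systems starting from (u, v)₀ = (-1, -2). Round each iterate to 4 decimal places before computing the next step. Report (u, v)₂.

(-1.0862, -0.4493)

At (-1, -2): F = (-4.0000, -29.0000).
Jacobian J = [[4·u·v + 2·u, 2·u^2 + 1], [2·u·v + 8·u + 5·v^2, u^2 + 10·u·v - 4·v]].
At the point, J = [[6.0000, 3.0000], [16.0000, 29.0000]] (det J = 126.0000).
Solving J·Δ = −F gives Δ = (0.2302, 0.8730).
Then the next iterate is (u, v)₁ = (-0.7698, -1.1270).
Round to (-0.7698, -1.1270) and repeat: F = (-0.870110, -8.726468), J = [[1.930658, 2.185184], [1.927374, 13.776238]].
Δ = (-0.3164, 0.6777), so (u, v)₂ = (-1.0862, -0.4493).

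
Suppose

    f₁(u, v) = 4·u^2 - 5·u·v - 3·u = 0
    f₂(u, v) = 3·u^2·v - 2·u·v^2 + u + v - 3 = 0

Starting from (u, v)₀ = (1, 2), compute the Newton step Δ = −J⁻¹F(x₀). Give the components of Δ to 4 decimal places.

(-0.5778, -1.2222)

At (1, 2): F = (-9.0000, -2.0000).
Jacobian J = [[8·u - 5·v - 3, -5·u], [6·u·v - 2·v^2 + 1, 3·u^2 - 4·u·v + 1]].
At the point, J = [[-5.0000, -5.0000], [5.0000, -4.0000]] (det J = 45.0000).
Solving J·Δ = −F gives Δ = (-0.5778, -1.2222).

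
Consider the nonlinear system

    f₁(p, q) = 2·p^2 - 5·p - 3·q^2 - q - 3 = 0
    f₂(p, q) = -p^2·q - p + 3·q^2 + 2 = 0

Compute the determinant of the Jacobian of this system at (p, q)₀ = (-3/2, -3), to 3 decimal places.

392.750

J = [[4·p - 5, -6·q - 1], [-2·p·q - 1, -p^2 + 6·q]].
At the point, J = [[-11.000, 17.000], [-10.000, -20.250]].
det J = 392.750.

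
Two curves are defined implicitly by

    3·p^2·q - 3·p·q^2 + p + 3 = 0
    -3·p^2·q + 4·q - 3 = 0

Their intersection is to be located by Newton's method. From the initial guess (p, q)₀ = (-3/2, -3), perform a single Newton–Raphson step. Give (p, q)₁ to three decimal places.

At (-3/2, -3): F = (21.750, 5.250).
Jacobian J = [[6·p·q - 3·q^2 + 1, 3·p^2 - 6·p·q], [-6·p·q, -3·p^2 + 4]].
At the point, J = [[1.000, -20.250], [-27.000, -2.750]] (det J = -549.500).
Solving J·Δ = −F gives Δ = (0.085, 1.078).
Then the next iterate is (p, q)₁ = (-1.415, -1.922).

(-1.415, -1.922)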